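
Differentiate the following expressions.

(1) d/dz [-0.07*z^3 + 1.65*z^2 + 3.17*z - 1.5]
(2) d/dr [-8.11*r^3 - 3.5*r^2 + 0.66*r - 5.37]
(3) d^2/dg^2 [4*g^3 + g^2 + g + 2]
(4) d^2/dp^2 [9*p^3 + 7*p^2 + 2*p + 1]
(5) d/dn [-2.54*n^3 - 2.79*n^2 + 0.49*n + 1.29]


(1) = -0.21*z^2 + 3.3*z + 3.17
(2) = -24.33*r^2 - 7.0*r + 0.66
(3) = 24*g + 2
(4) = 54*p + 14
(5) = -7.62*n^2 - 5.58*n + 0.49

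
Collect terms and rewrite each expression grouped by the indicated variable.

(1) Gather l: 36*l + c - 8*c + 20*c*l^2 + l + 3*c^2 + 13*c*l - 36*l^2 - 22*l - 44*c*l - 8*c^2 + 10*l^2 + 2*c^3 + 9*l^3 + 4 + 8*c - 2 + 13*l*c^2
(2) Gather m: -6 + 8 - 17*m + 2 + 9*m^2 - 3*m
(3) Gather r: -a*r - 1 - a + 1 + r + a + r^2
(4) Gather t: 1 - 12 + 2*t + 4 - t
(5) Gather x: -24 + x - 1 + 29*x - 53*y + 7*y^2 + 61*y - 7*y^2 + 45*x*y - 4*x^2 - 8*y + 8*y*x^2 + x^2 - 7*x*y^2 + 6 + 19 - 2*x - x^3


(1) = 2*c^3 - 5*c^2 + c + 9*l^3 + l^2*(20*c - 26) + l*(13*c^2 - 31*c + 15) + 2
(2) = 9*m^2 - 20*m + 4
(3) = r^2 + r*(1 - a)
(4) = t - 7
(5) = -x^3 + x^2*(8*y - 3) + x*(-7*y^2 + 45*y + 28)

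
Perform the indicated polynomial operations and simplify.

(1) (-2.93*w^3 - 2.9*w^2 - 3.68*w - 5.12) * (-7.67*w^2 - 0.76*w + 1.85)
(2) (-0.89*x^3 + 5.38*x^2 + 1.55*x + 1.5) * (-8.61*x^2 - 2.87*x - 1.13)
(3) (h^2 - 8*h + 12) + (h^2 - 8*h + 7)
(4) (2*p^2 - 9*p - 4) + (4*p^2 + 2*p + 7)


(1) = 22.4731*w^5 + 24.4698*w^4 + 25.0091*w^3 + 36.7022*w^2 - 2.9168*w - 9.472
(2) = 7.6629*x^5 - 43.7675*x^4 - 27.7804*x^3 - 23.4429*x^2 - 6.0565*x - 1.695
(3) = 2*h^2 - 16*h + 19
(4) = 6*p^2 - 7*p + 3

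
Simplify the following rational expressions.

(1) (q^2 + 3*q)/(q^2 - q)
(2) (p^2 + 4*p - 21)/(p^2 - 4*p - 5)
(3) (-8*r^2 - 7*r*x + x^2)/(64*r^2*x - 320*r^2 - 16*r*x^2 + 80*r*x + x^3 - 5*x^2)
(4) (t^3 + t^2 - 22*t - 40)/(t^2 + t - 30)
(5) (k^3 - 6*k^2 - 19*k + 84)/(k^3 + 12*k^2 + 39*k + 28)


(1) = (q + 3)/(q - 1)
(2) = (p^2 + 4*p - 21)/(p^2 - 4*p - 5)
(3) = (r + x)/(-8*r*x + 40*r + x^2 - 5*x)
(4) = (t^2 + 6*t + 8)/(t + 6)
(5) = (k^2 - 10*k + 21)/(k^2 + 8*k + 7)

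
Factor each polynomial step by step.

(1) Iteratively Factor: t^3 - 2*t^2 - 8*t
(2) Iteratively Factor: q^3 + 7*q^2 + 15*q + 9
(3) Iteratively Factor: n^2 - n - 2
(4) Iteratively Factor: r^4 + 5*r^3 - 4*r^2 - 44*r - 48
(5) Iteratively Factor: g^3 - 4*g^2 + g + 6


(1) = (t)*(t^2 - 2*t - 8) = t*(t - 4)*(t + 2)
(2) = (q + 3)*(q^2 + 4*q + 3) = (q + 1)*(q + 3)*(q + 3)
(3) = (n - 2)*(n + 1)
(4) = (r + 4)*(r^3 + r^2 - 8*r - 12) = (r - 3)*(r + 4)*(r^2 + 4*r + 4) = (r - 3)*(r + 2)*(r + 4)*(r + 2)
(5) = (g - 3)*(g^2 - g - 2) = (g - 3)*(g - 2)*(g + 1)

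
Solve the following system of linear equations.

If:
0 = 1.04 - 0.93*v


Then:
v = 1.12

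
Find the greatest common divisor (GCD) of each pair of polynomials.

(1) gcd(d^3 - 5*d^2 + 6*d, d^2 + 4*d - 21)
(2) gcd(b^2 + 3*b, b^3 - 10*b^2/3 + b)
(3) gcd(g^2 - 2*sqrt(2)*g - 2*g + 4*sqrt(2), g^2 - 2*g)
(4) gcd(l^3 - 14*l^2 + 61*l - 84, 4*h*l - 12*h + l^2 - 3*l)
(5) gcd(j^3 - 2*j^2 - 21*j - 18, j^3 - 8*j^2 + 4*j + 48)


(1) = gcd(d*(d - 3)*(d - 2), (d - 3)*(d + 7)) = d - 3
(2) = b
(3) = g - 2
(4) = l - 3
(5) = j - 6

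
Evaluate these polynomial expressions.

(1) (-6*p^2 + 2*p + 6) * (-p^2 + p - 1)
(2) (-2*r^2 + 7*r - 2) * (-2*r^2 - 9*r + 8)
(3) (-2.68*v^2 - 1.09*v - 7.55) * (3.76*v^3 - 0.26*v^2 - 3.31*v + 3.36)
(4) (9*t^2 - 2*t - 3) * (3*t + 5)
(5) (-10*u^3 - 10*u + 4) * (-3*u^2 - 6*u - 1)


(1) = 6*p^4 - 8*p^3 + 2*p^2 + 4*p - 6
(2) = 4*r^4 + 4*r^3 - 75*r^2 + 74*r - 16
(3) = -10.0768*v^5 - 3.4016*v^4 - 19.2338*v^3 - 3.4339*v^2 + 21.3281*v - 25.368
(4) = 27*t^3 + 39*t^2 - 19*t - 15
(5) = 30*u^5 + 60*u^4 + 40*u^3 + 48*u^2 - 14*u - 4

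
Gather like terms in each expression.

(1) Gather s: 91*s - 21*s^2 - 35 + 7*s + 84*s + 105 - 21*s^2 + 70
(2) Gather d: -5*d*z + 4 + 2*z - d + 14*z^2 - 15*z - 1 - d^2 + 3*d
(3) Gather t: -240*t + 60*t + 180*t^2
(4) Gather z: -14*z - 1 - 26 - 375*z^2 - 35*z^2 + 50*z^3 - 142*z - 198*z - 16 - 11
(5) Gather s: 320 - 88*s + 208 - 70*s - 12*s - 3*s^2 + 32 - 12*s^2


(1) = -42*s^2 + 182*s + 140
(2) = -d^2 + d*(2 - 5*z) + 14*z^2 - 13*z + 3
(3) = 180*t^2 - 180*t
(4) = 50*z^3 - 410*z^2 - 354*z - 54
(5) = -15*s^2 - 170*s + 560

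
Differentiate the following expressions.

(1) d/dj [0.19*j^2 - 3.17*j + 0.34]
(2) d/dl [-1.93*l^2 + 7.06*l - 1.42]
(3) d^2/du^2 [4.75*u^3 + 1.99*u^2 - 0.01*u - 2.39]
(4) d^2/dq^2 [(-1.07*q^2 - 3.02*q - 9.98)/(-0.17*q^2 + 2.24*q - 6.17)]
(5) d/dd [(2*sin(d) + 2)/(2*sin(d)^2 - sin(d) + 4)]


(1) = 0.38*j - 3.17
(2) = 7.06 - 3.86*l
(3) = 28.5*u + 3.98
(4) = (0.989468*q^3 - 5.003406*q^2 - 41.808372*q + 244.16033)/(0.004913*q^6 - 0.194208*q^5 + 3.093915*q^4 - 25.33664*q^3 + 112.290915*q^2 - 255.823008*q + 234.885113)
(5) = 2*(-4*sin(d) + cos(2*d) + 4)*cos(d)/(-sin(d) - cos(2*d) + 5)^2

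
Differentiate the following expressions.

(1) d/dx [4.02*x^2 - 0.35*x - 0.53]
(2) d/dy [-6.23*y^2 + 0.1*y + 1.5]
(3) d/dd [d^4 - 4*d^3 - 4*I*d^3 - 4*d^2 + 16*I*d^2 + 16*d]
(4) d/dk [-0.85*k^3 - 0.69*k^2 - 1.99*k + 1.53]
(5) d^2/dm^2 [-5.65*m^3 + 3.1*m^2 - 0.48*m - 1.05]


(1) = 8.04*x - 0.35
(2) = 0.1 - 12.46*y
(3) = 4*d^3 + d^2*(-12 - 12*I) + d*(-8 + 32*I) + 16
(4) = -2.55*k^2 - 1.38*k - 1.99
(5) = 6.2 - 33.9*m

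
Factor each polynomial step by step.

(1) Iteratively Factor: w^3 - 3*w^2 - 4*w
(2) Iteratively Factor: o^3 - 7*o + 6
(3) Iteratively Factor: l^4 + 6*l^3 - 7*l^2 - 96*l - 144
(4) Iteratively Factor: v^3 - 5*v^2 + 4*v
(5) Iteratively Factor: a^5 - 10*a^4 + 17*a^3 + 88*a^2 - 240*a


(1) = (w)*(w^2 - 3*w - 4) = w*(w + 1)*(w - 4)
(2) = (o + 3)*(o^2 - 3*o + 2) = (o - 2)*(o + 3)*(o - 1)
(3) = (l + 3)*(l^3 + 3*l^2 - 16*l - 48) = (l - 4)*(l + 3)*(l^2 + 7*l + 12) = (l - 4)*(l + 3)*(l + 4)*(l + 3)
(4) = (v - 4)*(v^2 - v) = (v - 4)*(v - 1)*(v)
(5) = (a - 5)*(a^4 - 5*a^3 - 8*a^2 + 48*a) = a*(a - 5)*(a^3 - 5*a^2 - 8*a + 48) = a*(a - 5)*(a + 3)*(a^2 - 8*a + 16) = a*(a - 5)*(a - 4)*(a + 3)*(a - 4)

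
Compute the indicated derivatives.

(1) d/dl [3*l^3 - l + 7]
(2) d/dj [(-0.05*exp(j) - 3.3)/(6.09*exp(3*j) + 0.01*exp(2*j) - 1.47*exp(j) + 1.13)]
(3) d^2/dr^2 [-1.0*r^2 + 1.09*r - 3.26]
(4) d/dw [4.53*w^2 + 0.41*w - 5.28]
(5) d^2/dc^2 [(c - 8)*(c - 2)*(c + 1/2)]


(1) = 9*l^2 - 1
(2) = (0.609*exp(3*j) + 60.2915*exp(2*j) + 0.066*exp(j) - 4.9075)*exp(j)/(37.0881*exp(6*j) + 0.1218*exp(5*j) - 17.9045*exp(4*j) + 13.734*exp(3*j) + 2.1835*exp(2*j) - 3.3222*exp(j) + 1.2769)
(3) = -2.00000000000000
(4) = 9.06*w + 0.41
(5) = 6*c - 19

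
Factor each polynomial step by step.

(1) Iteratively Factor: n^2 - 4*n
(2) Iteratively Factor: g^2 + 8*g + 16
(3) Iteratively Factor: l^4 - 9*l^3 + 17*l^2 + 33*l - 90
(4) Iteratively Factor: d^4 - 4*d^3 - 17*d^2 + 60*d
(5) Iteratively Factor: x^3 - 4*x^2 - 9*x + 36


(1) = (n - 4)*(n)
(2) = (g + 4)*(g + 4)
(3) = (l + 2)*(l^3 - 11*l^2 + 39*l - 45) = (l - 5)*(l + 2)*(l^2 - 6*l + 9) = (l - 5)*(l - 3)*(l + 2)*(l - 3)
(4) = (d)*(d^3 - 4*d^2 - 17*d + 60) = d*(d - 3)*(d^2 - d - 20) = d*(d - 3)*(d + 4)*(d - 5)
(5) = (x - 3)*(x^2 - x - 12) = (x - 3)*(x + 3)*(x - 4)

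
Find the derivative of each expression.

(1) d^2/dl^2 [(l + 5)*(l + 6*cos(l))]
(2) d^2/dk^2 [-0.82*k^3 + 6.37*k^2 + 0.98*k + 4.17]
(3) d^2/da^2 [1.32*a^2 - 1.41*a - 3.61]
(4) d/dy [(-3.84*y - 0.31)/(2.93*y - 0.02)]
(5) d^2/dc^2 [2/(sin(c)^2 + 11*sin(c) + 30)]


(1) = -6*(l + 5)*cos(l) - 12*sin(l) + 2
(2) = 12.74 - 4.92*k
(3) = 2.64000000000000
(4) = (2.886343*y - 0.019702)/(2.93*y - 0.02)^3
(5) = 2*(-4*sin(c)^4 - 33*sin(c)^3 + 5*sin(c)^2 + 396*sin(c) + 182)/(sin(c)^2 + 11*sin(c) + 30)^3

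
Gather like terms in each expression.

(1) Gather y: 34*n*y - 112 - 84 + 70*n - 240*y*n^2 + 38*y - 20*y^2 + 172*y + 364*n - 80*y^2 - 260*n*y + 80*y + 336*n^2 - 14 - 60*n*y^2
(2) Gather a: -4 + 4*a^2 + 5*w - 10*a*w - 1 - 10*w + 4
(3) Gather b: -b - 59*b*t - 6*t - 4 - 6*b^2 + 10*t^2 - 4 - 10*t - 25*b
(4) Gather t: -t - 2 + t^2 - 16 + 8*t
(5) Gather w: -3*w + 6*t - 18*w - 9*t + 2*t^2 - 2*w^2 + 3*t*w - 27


(1) = 336*n^2 + 434*n + y^2*(-60*n - 100) + y*(-240*n^2 - 226*n + 290) - 210
(2) = 4*a^2 - 10*a*w - 5*w - 1
(3) = -6*b^2 + b*(-59*t - 26) + 10*t^2 - 16*t - 8
(4) = t^2 + 7*t - 18
(5) = 2*t^2 - 3*t - 2*w^2 + w*(3*t - 21) - 27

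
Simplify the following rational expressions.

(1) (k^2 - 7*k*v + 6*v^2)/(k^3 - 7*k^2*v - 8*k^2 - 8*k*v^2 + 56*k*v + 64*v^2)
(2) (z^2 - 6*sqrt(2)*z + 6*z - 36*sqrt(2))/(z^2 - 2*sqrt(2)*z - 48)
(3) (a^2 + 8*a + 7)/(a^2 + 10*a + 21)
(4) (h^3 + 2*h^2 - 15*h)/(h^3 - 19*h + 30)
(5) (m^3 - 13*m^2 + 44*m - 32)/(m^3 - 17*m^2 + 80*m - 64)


(1) = (-k^2 + 7*k*v - 6*v^2)/(-k^3 + 7*k^2*v + 8*k^2 + 8*k*v^2 - 56*k*v - 64*v^2)
(2) = (z + 6)/(z + 4*sqrt(2))
(3) = (a + 1)/(a + 3)
(4) = h/(h - 2)
(5) = (m - 4)/(m - 8)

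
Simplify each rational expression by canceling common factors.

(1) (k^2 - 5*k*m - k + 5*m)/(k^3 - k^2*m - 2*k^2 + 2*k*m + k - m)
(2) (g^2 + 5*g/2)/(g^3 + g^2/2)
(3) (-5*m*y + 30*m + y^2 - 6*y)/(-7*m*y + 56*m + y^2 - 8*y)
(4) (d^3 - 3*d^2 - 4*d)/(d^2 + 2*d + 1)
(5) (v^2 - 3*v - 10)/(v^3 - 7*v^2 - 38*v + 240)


(1) = (k - 5*m)/(k^2 - k*m - k + m)
(2) = (2*g + 5)/(2*g^2 + g)
(3) = (-5*m*y + 30*m + y^2 - 6*y)/(-7*m*y + 56*m + y^2 - 8*y)
(4) = (d^2 - 4*d)/(d + 1)
(5) = (v + 2)/(v^2 - 2*v - 48)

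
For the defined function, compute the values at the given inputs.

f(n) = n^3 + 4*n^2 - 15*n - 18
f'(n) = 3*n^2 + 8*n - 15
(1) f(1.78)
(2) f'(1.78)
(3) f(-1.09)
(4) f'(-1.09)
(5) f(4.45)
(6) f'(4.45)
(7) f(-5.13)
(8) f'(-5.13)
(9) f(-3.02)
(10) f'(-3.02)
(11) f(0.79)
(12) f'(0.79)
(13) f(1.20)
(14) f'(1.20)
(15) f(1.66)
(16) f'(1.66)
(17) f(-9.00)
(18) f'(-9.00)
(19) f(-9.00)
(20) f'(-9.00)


(1) = -26.39
(2) = 8.75
(3) = 1.81
(4) = -20.16
(5) = 82.58
(6) = 80.01
(7) = 29.21
(8) = 22.91
(9) = 36.24
(10) = -11.80
(11) = -26.86
(12) = -6.81
(13) = -28.51
(14) = -1.08
(15) = -27.30
(16) = 6.55
(17) = -288.00
(18) = 156.00
(19) = -288.00
(20) = 156.00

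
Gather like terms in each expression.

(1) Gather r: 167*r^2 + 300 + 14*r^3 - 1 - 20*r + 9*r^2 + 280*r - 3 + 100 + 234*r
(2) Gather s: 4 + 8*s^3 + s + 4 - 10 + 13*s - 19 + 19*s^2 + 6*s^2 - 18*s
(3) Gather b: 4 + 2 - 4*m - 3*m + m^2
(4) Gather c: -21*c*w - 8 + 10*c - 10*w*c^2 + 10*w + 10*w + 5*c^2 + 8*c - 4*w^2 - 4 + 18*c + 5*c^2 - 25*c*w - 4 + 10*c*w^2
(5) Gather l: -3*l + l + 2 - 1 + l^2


(1) = 14*r^3 + 176*r^2 + 494*r + 396
(2) = 8*s^3 + 25*s^2 - 4*s - 21
(3) = m^2 - 7*m + 6
(4) = c^2*(10 - 10*w) + c*(10*w^2 - 46*w + 36) - 4*w^2 + 20*w - 16
(5) = l^2 - 2*l + 1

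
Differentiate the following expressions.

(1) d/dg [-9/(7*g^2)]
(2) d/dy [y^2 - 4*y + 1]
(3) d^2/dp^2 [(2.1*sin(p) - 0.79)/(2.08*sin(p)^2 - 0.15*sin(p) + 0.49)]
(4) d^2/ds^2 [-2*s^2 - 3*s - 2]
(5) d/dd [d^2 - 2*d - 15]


(1) = 18/(7*g^3)
(2) = 2*y - 4
(3) = (-9.08544*sin(p)^5 + 13.016224*sin(p)^4 + 30.27336*sin(p)^3 - 23.864383*sin(p)^2 - 11.809185*sin(p) + 1.883486)/(8.998912*sin(p)^6 - 1.94688*sin(p)^5 + 6.500208*sin(p)^4 - 0.920655*sin(p)^3 + 1.531299*sin(p)^2 - 0.108045*sin(p) + 0.117649)
(4) = -4
(5) = 2*d - 2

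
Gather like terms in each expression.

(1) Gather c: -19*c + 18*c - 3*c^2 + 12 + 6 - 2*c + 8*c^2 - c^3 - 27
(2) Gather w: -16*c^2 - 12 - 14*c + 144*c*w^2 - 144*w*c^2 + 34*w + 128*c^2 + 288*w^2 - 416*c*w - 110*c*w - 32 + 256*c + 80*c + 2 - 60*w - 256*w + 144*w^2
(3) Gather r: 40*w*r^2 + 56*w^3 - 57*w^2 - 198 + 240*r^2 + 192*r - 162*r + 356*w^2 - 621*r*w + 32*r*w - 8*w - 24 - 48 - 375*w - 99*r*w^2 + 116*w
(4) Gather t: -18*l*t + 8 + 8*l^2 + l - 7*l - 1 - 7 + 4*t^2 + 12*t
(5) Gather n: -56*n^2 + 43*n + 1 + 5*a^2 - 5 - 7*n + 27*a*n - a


(1) = -c^3 + 5*c^2 - 3*c - 9
(2) = 112*c^2 + 322*c + w^2*(144*c + 432) + w*(-144*c^2 - 526*c - 282) - 42
(3) = r^2*(40*w + 240) + r*(-99*w^2 - 589*w + 30) + 56*w^3 + 299*w^2 - 267*w - 270
(4) = 8*l^2 - 6*l + 4*t^2 + t*(12 - 18*l)
(5) = 5*a^2 - a - 56*n^2 + n*(27*a + 36) - 4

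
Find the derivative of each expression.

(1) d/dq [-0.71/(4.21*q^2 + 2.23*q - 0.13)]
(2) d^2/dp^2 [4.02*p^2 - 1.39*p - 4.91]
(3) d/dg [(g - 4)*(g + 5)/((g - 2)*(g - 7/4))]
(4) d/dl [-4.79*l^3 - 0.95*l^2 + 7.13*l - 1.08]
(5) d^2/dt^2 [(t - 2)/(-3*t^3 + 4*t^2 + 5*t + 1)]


(1) = (5.9782*q + 1.5833)/(4.21*q^2 + 2.23*q - 0.13)^2
(2) = 8.04000000000000
(3) = 4*(-19*g^2 + 188*g - 286)/(16*g^4 - 120*g^3 + 337*g^2 - 420*g + 196)
(4) = -14.37*l^2 - 1.9*l + 7.13
(5) = 2*((t - 2)*(-9*t^2 + 8*t + 5)^2 + (9*t^2 - 8*t + (t - 2)*(9*t - 4) - 5)*(-3*t^3 + 4*t^2 + 5*t + 1))/(-3*t^3 + 4*t^2 + 5*t + 1)^3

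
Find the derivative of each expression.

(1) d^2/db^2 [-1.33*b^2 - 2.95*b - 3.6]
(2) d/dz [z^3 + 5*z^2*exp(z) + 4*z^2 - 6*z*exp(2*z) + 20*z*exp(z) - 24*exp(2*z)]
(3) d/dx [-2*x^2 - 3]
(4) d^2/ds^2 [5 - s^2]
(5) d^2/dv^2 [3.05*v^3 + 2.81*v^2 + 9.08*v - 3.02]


(1) = -2.66000000000000
(2) = 5*z^2*exp(z) + 3*z^2 - 12*z*exp(2*z) + 30*z*exp(z) + 8*z - 54*exp(2*z) + 20*exp(z)
(3) = -4*x
(4) = -2
(5) = 18.3*v + 5.62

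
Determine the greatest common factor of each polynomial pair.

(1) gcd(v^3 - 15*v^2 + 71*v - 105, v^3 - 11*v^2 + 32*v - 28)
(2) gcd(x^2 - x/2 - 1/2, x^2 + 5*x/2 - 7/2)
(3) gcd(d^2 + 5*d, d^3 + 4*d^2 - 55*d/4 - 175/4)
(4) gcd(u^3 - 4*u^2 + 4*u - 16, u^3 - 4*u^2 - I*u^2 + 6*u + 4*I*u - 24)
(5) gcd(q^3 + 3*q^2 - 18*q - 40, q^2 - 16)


(1) = gcd((v - 7)*(v - 5)*(v - 3), (v - 7)*(v - 2)^2) = v - 7
(2) = x - 1
(3) = gcd(d*(d + 5), (d - 7/2)*(d + 5/2)*(d + 5)) = d + 5
(4) = u^2 + u*(-4 + 2*I) - 8*I
(5) = q - 4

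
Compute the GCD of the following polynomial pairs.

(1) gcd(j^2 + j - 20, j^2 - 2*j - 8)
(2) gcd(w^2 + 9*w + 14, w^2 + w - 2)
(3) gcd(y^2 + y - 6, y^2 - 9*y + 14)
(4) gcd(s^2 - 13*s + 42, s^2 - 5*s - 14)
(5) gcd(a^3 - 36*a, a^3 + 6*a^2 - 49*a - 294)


(1) = gcd((j - 4)*(j + 5), (j - 4)*(j + 2)) = j - 4
(2) = w + 2
(3) = y - 2
(4) = gcd((s - 7)*(s - 6), (s - 7)*(s + 2)) = s - 7
(5) = a + 6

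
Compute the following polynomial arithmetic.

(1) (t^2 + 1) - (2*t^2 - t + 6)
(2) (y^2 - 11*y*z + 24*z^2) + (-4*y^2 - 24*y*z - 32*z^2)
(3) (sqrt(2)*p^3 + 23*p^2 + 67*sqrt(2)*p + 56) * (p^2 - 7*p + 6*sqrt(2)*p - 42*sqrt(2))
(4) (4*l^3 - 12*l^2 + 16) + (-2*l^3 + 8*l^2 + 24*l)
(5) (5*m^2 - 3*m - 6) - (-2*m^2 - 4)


(1) = -t^2 + t - 5
(2) = -3*y^2 - 35*y*z - 8*z^2
(3) = sqrt(2)*p^5 - 7*sqrt(2)*p^4 + 35*p^4 - 245*p^3 + 205*sqrt(2)*p^3 - 1435*sqrt(2)*p^2 + 860*p^2 - 6020*p + 336*sqrt(2)*p - 2352*sqrt(2)
(4) = 2*l^3 - 4*l^2 + 24*l + 16
(5) = 7*m^2 - 3*m - 2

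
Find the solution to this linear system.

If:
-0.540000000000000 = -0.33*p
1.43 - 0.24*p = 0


Then:
No Solution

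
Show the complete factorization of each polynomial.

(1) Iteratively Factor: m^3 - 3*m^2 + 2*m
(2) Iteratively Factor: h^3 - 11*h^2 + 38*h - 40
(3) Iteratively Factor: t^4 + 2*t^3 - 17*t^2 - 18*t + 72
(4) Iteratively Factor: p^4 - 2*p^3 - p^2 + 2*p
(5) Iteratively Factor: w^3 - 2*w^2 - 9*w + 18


(1) = (m - 1)*(m^2 - 2*m) = (m - 2)*(m - 1)*(m)
(2) = (h - 5)*(h^2 - 6*h + 8) = (h - 5)*(h - 2)*(h - 4)
(3) = (t + 3)*(t^3 - t^2 - 14*t + 24) = (t - 2)*(t + 3)*(t^2 + t - 12) = (t - 2)*(t + 3)*(t + 4)*(t - 3)
(4) = (p)*(p^3 - 2*p^2 - p + 2) = p*(p + 1)*(p^2 - 3*p + 2) = p*(p - 2)*(p + 1)*(p - 1)
(5) = (w - 3)*(w^2 + w - 6) = (w - 3)*(w + 3)*(w - 2)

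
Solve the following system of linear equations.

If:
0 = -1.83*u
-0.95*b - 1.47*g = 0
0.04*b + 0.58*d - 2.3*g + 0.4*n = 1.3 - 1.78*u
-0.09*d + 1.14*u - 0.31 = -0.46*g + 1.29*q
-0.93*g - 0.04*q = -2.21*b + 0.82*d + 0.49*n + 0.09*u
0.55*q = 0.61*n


Then:
b = 0.37
d = 1.53
g = -0.24
n = -0.39
q = -0.43
u = 0.00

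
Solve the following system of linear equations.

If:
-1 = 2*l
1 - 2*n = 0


Then:
l = -1/2
n = 1/2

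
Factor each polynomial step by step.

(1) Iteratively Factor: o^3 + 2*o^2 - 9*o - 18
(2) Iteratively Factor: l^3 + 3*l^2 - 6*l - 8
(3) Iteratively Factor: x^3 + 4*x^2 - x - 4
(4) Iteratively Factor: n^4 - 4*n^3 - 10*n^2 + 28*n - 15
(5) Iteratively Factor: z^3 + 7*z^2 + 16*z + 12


(1) = (o + 3)*(o^2 - o - 6) = (o - 3)*(o + 3)*(o + 2)
(2) = (l + 4)*(l^2 - l - 2) = (l - 2)*(l + 4)*(l + 1)
(3) = (x + 4)*(x^2 - 1) = (x - 1)*(x + 4)*(x + 1)
(4) = (n - 1)*(n^3 - 3*n^2 - 13*n + 15) = (n - 5)*(n - 1)*(n^2 + 2*n - 3) = (n - 5)*(n - 1)*(n + 3)*(n - 1)
(5) = (z + 3)*(z^2 + 4*z + 4) = (z + 2)*(z + 3)*(z + 2)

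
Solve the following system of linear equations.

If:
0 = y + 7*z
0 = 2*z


Then:
y = 0
z = 0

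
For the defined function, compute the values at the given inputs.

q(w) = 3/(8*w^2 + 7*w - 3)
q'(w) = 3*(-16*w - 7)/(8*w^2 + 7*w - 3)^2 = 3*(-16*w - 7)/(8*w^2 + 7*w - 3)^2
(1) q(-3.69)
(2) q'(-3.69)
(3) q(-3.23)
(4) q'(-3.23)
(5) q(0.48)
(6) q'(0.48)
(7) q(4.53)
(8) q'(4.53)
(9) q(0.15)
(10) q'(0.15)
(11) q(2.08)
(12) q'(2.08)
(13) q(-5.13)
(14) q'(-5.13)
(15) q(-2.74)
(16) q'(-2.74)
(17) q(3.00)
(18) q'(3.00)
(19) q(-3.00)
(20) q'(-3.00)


(1) = 0.04
(2) = 0.02
(3) = 0.05
(4) = 0.04
(5) = 1.36
(6) = -9.07
(7) = 0.02
(8) = -0.01
(9) = -1.69
(10) = -9.00
(11) = 0.06
(12) = -0.06
(13) = 0.02
(14) = 0.01
(15) = 0.08
(16) = 0.08
(17) = 0.03
(18) = -0.02
(19) = 0.06
(20) = 0.05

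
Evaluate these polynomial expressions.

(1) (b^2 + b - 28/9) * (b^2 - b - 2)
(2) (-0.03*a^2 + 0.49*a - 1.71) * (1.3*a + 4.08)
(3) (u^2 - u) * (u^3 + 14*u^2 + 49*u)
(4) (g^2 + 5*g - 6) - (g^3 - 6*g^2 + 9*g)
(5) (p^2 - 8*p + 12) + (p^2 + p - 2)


(1) = b^4 - 55*b^2/9 + 10*b/9 + 56/9
(2) = -0.039*a^3 + 0.5146*a^2 - 0.2238*a - 6.9768
(3) = u^5 + 13*u^4 + 35*u^3 - 49*u^2
(4) = -g^3 + 7*g^2 - 4*g - 6
(5) = 2*p^2 - 7*p + 10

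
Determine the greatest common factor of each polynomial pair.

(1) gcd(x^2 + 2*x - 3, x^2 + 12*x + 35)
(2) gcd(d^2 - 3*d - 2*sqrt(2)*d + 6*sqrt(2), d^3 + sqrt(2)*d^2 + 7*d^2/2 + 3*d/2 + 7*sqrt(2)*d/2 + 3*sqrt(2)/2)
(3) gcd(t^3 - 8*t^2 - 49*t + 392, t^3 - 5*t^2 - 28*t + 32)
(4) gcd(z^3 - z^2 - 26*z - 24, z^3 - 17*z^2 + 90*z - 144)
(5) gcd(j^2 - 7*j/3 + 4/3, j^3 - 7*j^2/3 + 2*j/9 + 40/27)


(1) = 1
(2) = 1
(3) = t - 8
(4) = z - 6
(5) = j - 4/3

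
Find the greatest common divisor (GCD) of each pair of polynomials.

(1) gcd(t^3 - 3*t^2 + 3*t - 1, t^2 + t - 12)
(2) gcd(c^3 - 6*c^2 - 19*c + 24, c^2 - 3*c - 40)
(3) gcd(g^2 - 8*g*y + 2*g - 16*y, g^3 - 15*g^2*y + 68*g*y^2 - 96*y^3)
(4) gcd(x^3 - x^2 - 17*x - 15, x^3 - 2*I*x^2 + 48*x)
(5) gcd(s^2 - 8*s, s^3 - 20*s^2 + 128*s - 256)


(1) = 1
(2) = gcd((c - 8)*(c - 1)*(c + 3), (c - 8)*(c + 5)) = c - 8
(3) = gcd((g + 2)*(g - 8*y), (g - 8*y)*(g - 4*y)*(g - 3*y)) = -g + 8*y
(4) = 1
(5) = gcd(s*(s - 8), (s - 8)^2*(s - 4)) = s - 8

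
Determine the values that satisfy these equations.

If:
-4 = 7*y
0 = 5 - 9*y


Then:
No Solution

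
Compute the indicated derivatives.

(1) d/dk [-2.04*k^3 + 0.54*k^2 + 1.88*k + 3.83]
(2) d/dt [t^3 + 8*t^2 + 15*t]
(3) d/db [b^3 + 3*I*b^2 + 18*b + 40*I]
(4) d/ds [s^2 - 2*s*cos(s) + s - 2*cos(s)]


(1) = -6.12*k^2 + 1.08*k + 1.88
(2) = 3*t^2 + 16*t + 15
(3) = 3*b^2 + 6*I*b + 18
(4) = 2*s*sin(s) + 2*s - 2*sqrt(2)*cos(s + pi/4) + 1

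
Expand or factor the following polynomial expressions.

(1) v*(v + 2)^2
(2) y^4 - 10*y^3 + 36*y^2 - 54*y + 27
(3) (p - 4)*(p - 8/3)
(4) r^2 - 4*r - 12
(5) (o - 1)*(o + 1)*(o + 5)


(1) = v^3 + 4*v^2 + 4*v
(2) = (y - 3)^3*(y - 1)
(3) = p^2 - 20*p/3 + 32/3
(4) = (r - 6)*(r + 2)
(5) = o^3 + 5*o^2 - o - 5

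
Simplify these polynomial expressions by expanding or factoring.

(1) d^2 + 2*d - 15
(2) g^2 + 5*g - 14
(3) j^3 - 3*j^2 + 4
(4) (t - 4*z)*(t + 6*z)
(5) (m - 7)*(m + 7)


(1) = (d - 3)*(d + 5)
(2) = (g - 2)*(g + 7)
(3) = (j - 2)^2*(j + 1)
(4) = t^2 + 2*t*z - 24*z^2
(5) = m^2 - 49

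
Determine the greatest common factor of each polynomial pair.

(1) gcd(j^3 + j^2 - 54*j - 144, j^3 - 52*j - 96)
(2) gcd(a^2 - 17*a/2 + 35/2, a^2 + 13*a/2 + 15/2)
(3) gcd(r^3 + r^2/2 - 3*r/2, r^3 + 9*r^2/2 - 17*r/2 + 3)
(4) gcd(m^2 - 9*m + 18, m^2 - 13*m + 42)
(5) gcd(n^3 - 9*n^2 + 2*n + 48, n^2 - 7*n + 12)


(1) = gcd((j - 8)*(j + 3)*(j + 6), (j - 8)*(j + 2)*(j + 6)) = j^2 - 2*j - 48
(2) = 1
(3) = gcd(r*(r - 1)*(r + 3/2), (r - 1)*(r - 1/2)*(r + 6)) = r - 1
(4) = gcd((m - 6)*(m - 3), (m - 7)*(m - 6)) = m - 6
(5) = gcd((n - 8)*(n - 3)*(n + 2), (n - 4)*(n - 3)) = n - 3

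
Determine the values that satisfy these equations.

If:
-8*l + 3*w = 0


Then:
l = 3*w/8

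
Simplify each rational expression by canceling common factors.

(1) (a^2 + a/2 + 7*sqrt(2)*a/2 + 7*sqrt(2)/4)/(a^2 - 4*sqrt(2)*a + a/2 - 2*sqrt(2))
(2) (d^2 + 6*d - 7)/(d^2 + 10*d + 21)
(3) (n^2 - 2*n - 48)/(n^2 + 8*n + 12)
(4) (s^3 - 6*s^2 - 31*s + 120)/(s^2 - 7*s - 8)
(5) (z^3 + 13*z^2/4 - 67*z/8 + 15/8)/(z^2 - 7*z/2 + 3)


(1) = (8*a + 28*sqrt(2))/(8*a - 32*sqrt(2))
(2) = (d - 1)/(d + 3)
(3) = (n - 8)/(n + 2)
(4) = (s^2 + 2*s - 15)/(s + 1)
(5) = (4*z^2 + 19*z - 5)/(4*z - 8)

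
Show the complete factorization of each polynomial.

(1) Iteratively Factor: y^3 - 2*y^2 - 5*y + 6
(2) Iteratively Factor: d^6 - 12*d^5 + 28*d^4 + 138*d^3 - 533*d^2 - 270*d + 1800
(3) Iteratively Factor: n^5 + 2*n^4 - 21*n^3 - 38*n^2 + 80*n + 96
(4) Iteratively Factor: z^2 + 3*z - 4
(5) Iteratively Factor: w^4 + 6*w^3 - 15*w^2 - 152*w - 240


(1) = (y - 1)*(y^2 - y - 6) = (y - 3)*(y - 1)*(y + 2)
(2) = (d - 3)*(d^5 - 9*d^4 + d^3 + 141*d^2 - 110*d - 600) = (d - 5)*(d - 3)*(d^4 - 4*d^3 - 19*d^2 + 46*d + 120) = (d - 5)*(d - 4)*(d - 3)*(d^3 - 19*d - 30) = (d - 5)*(d - 4)*(d - 3)*(d + 3)*(d^2 - 3*d - 10) = (d - 5)*(d - 4)*(d - 3)*(d + 2)*(d + 3)*(d - 5)
(3) = (n - 2)*(n^4 + 4*n^3 - 13*n^2 - 64*n - 48) = (n - 2)*(n + 3)*(n^3 + n^2 - 16*n - 16) = (n - 2)*(n + 1)*(n + 3)*(n^2 - 16) = (n - 4)*(n - 2)*(n + 1)*(n + 3)*(n + 4)
(4) = (z - 1)*(z + 4)
(5) = (w + 3)*(w^3 + 3*w^2 - 24*w - 80) = (w - 5)*(w + 3)*(w^2 + 8*w + 16) = (w - 5)*(w + 3)*(w + 4)*(w + 4)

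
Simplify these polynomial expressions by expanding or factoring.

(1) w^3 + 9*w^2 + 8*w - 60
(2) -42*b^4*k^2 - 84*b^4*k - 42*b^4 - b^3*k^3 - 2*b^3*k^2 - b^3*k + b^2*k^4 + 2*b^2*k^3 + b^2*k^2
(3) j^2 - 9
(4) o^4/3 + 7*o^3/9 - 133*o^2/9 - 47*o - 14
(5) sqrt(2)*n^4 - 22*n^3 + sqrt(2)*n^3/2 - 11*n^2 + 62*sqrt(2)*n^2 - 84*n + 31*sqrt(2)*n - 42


(1) = (w - 2)*(w + 5)*(w + 6)
(2) = (-7*b + k)*(6*b + k)*(b*k + b)^2
(3) = (j - 3)*(j + 3)
(4) = (o/3 + 1)*(o - 7)*(o + 1/3)*(o + 6)
(5) = (n - 7*sqrt(2))*(n - 3*sqrt(2))*(n - sqrt(2))*(sqrt(2)*n + sqrt(2)/2)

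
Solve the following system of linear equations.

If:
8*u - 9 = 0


Then:
u = 9/8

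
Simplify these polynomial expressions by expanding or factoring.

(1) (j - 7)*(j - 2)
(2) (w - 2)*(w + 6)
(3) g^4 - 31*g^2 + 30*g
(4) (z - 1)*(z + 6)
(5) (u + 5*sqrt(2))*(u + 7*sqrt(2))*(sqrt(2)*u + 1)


(1) = j^2 - 9*j + 14
(2) = w^2 + 4*w - 12
(3) = g*(g - 5)*(g - 1)*(g + 6)
(4) = z^2 + 5*z - 6
(5) = sqrt(2)*u^3 + 25*u^2 + 82*sqrt(2)*u + 70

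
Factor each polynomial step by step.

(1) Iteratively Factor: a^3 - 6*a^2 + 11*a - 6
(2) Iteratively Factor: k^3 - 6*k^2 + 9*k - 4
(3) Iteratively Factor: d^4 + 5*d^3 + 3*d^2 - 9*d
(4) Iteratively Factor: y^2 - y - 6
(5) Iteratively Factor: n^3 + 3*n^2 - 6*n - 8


(1) = (a - 1)*(a^2 - 5*a + 6) = (a - 3)*(a - 1)*(a - 2)
(2) = (k - 1)*(k^2 - 5*k + 4) = (k - 1)^2*(k - 4)
(3) = (d + 3)*(d^3 + 2*d^2 - 3*d) = d*(d + 3)*(d^2 + 2*d - 3) = d*(d + 3)^2*(d - 1)
(4) = (y - 3)*(y + 2)
(5) = (n + 4)*(n^2 - n - 2) = (n - 2)*(n + 4)*(n + 1)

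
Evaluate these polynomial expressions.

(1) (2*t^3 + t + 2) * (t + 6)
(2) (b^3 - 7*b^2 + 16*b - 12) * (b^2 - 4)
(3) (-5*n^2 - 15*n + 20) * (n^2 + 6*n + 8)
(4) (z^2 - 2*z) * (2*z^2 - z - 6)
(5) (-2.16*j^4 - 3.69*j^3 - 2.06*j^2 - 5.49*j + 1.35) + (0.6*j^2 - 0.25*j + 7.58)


(1) = 2*t^4 + 12*t^3 + t^2 + 8*t + 12
(2) = b^5 - 7*b^4 + 12*b^3 + 16*b^2 - 64*b + 48
(3) = -5*n^4 - 45*n^3 - 110*n^2 + 160
(4) = 2*z^4 - 5*z^3 - 4*z^2 + 12*z
(5) = -2.16*j^4 - 3.69*j^3 - 1.46*j^2 - 5.74*j + 8.93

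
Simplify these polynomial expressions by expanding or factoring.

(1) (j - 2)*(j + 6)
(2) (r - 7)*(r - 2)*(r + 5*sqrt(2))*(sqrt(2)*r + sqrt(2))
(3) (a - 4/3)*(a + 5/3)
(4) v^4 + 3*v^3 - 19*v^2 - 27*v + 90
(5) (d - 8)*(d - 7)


(1) = j^2 + 4*j - 12
(2) = sqrt(2)*r^4 - 8*sqrt(2)*r^3 + 10*r^3 - 80*r^2 + 5*sqrt(2)*r^2 + 14*sqrt(2)*r + 50*r + 140
(3) = a^2 + a/3 - 20/9
(4) = (v - 3)*(v - 2)*(v + 3)*(v + 5)
(5) = d^2 - 15*d + 56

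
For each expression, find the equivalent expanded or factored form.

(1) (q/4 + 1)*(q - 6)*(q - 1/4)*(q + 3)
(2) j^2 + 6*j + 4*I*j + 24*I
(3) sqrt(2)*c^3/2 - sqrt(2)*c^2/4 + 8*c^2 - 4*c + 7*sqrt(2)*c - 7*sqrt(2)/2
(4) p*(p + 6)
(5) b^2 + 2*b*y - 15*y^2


(1) = q^4/4 + 3*q^3/16 - 121*q^2/16 - 129*q/8 + 9/2
(2) = (j + 6)*(j + 4*I)
(3) = (c - 1/2)*(c + 7*sqrt(2))*(sqrt(2)*c/2 + 1)
(4) = p^2 + 6*p
(5) = (b - 3*y)*(b + 5*y)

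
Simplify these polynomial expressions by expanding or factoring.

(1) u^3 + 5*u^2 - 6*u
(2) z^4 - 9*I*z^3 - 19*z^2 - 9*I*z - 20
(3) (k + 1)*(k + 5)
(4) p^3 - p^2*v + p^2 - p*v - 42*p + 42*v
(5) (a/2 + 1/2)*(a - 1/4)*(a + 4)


(1) = u*(u - 1)*(u + 6)
(2) = (z - 5*I)*(z - 4*I)*(z - I)*(z + I)
(3) = k^2 + 6*k + 5
(4) = (p - 6)*(p + 7)*(p - v)
(5) = a^3/2 + 19*a^2/8 + 11*a/8 - 1/2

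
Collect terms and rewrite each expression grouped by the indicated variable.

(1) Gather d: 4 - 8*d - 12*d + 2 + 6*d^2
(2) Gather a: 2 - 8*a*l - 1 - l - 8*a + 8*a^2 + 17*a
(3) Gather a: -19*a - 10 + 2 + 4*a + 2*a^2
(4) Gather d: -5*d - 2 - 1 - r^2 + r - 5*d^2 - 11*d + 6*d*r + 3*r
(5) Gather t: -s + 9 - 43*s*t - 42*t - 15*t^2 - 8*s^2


(1) = 6*d^2 - 20*d + 6
(2) = 8*a^2 + a*(9 - 8*l) - l + 1
(3) = 2*a^2 - 15*a - 8
(4) = -5*d^2 + d*(6*r - 16) - r^2 + 4*r - 3
(5) = -8*s^2 - s - 15*t^2 + t*(-43*s - 42) + 9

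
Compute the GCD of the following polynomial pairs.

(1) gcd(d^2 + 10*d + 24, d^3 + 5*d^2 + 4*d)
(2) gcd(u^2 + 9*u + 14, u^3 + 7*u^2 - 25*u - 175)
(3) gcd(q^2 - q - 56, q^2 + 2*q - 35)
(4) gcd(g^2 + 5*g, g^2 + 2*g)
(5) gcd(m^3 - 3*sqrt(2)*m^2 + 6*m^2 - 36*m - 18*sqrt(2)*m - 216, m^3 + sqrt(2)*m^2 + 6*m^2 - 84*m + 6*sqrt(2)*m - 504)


(1) = gcd((d + 4)*(d + 6), d*(d + 1)*(d + 4)) = d + 4
(2) = u + 7
(3) = gcd((q - 8)*(q + 7), (q - 5)*(q + 7)) = q + 7
(4) = g
(5) = m^2 + m*(6 - 6*sqrt(2)) - 36*sqrt(2)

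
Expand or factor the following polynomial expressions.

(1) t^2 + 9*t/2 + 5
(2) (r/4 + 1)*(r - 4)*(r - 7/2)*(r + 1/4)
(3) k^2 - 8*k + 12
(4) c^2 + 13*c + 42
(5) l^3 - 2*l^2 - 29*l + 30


(1) = (t + 2)*(t + 5/2)
(2) = r^4/4 - 13*r^3/16 - 135*r^2/32 + 13*r + 7/2
(3) = (k - 6)*(k - 2)
(4) = (c + 6)*(c + 7)
(5) = (l - 6)*(l - 1)*(l + 5)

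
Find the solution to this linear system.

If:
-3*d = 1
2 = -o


Then:
d = -1/3
o = -2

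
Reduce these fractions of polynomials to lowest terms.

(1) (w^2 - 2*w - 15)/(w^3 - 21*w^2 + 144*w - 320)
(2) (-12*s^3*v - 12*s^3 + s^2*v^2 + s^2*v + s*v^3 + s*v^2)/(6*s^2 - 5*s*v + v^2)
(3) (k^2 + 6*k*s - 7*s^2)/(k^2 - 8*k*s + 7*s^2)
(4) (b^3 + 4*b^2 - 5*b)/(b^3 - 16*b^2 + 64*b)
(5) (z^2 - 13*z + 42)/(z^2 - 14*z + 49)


(1) = (w + 3)/(w^2 - 16*w + 64)
(2) = (-4*s^2*v - 4*s^2 - s*v^2 - s*v)/(2*s - v)
(3) = (-k - 7*s)/(-k + 7*s)
(4) = (b^2 + 4*b - 5)/(b^2 - 16*b + 64)
(5) = (z - 6)/(z - 7)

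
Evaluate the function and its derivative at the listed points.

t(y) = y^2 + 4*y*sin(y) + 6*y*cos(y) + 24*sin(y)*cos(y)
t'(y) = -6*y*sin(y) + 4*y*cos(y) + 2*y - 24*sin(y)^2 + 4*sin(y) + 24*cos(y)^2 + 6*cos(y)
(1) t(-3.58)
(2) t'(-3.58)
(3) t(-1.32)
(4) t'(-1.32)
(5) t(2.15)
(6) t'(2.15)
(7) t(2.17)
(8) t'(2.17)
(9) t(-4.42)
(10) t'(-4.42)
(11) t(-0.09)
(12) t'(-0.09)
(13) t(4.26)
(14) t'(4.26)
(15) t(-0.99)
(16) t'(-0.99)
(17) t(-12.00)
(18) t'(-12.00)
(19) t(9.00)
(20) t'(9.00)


(1) = 16.96
(2) = 26.54
(3) = -0.88
(4) = -35.05
(5) = -6.24
(6) = -20.76
(7) = -6.64
(8) = -20.12
(9) = 3.63
(10) = 3.74
(11) = -2.65
(12) = 28.64
(13) = 1.08
(14) = 3.01
(15) = -9.98
(16) = -18.72
(17) = 68.35
(18) = -8.48
(19) = 37.62
(20) = -25.03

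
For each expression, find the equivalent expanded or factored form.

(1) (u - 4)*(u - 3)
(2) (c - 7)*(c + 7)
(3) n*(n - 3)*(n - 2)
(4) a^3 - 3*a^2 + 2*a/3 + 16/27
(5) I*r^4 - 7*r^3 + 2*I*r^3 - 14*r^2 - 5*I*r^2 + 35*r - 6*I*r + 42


(1) = u^2 - 7*u + 12
(2) = c^2 - 49
(3) = n^3 - 5*n^2 + 6*n
(4) = (a - 8/3)*(a - 2/3)*(a + 1/3)
(5) = (r - 2)*(r + 3)*(r + 7*I)*(I*r + I)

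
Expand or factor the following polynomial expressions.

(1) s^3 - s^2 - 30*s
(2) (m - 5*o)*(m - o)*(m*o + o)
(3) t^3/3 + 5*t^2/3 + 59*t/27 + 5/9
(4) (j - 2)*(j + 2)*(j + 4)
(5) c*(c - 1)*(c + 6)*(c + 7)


(1) = s*(s - 6)*(s + 5)
(2) = m^3*o - 6*m^2*o^2 + m^2*o + 5*m*o^3 - 6*m*o^2 + 5*o^3
(3) = (t/3 + 1)*(t + 1/3)*(t + 5/3)
(4) = j^3 + 4*j^2 - 4*j - 16
(5) = c^4 + 12*c^3 + 29*c^2 - 42*c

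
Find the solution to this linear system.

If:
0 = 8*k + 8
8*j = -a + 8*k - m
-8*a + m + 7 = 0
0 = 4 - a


Then:
a = 4
j = -37/8
k = -1
m = 25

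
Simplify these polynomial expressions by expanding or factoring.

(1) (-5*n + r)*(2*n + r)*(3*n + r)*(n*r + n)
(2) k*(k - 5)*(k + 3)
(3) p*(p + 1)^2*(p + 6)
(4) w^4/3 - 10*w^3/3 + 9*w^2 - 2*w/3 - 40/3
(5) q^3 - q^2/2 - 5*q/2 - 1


(1) = -30*n^4*r - 30*n^4 - 19*n^3*r^2 - 19*n^3*r + n*r^4 + n*r^3
(2) = k^3 - 2*k^2 - 15*k
(3) = p^4 + 8*p^3 + 13*p^2 + 6*p
(4) = (w/3 + 1/3)*(w - 5)*(w - 4)*(w - 2)
(5) = (q - 2)*(q + 1/2)*(q + 1)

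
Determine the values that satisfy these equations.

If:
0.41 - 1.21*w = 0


Then:
w = 0.34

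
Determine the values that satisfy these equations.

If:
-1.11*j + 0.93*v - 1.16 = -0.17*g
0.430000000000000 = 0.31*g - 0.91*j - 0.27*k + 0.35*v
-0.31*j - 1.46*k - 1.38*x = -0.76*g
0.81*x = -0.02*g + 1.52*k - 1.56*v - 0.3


Then:
g = 6.7008399932214*x + 4.32734132594933
j = 2.21177771982454*x + 1.06449309872348
k = 2.07327897376894*x + 2.02656612816248
v = 1.41497900016946*x + 1.72681646685127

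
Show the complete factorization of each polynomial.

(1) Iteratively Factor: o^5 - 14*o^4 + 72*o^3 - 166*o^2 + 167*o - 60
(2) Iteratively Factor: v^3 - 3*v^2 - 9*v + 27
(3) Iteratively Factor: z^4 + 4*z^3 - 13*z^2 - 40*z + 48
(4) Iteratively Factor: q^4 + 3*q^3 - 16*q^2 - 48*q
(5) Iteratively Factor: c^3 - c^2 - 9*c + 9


(1) = (o - 1)*(o^4 - 13*o^3 + 59*o^2 - 107*o + 60) = (o - 4)*(o - 1)*(o^3 - 9*o^2 + 23*o - 15) = (o - 4)*(o - 3)*(o - 1)*(o^2 - 6*o + 5) = (o - 4)*(o - 3)*(o - 1)^2*(o - 5)
(2) = (v + 3)*(v^2 - 6*v + 9) = (v - 3)*(v + 3)*(v - 3)
(3) = (z + 4)*(z^3 - 13*z + 12) = (z - 3)*(z + 4)*(z^2 + 3*z - 4) = (z - 3)*(z + 4)^2*(z - 1)
(4) = (q + 4)*(q^3 - q^2 - 12*q) = q*(q + 4)*(q^2 - q - 12) = q*(q + 3)*(q + 4)*(q - 4)
(5) = (c - 3)*(c^2 + 2*c - 3) = (c - 3)*(c + 3)*(c - 1)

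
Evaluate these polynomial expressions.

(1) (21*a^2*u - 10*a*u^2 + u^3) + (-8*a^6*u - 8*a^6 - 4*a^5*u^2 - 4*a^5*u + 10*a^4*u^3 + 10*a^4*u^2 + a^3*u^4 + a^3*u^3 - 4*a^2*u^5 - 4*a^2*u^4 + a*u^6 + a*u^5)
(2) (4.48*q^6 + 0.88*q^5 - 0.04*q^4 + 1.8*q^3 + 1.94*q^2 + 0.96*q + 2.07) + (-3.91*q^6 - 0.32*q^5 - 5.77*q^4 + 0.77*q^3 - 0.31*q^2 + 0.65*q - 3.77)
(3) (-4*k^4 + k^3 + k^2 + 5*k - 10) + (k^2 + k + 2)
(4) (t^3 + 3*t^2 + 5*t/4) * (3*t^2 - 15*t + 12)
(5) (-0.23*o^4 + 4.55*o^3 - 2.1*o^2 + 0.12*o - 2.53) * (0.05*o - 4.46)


(1) = -8*a^6*u - 8*a^6 - 4*a^5*u^2 - 4*a^5*u + 10*a^4*u^3 + 10*a^4*u^2 + a^3*u^4 + a^3*u^3 - 4*a^2*u^5 - 4*a^2*u^4 + 21*a^2*u + a*u^6 + a*u^5 - 10*a*u^2 + u^3
(2) = 0.57*q^6 + 0.56*q^5 - 5.81*q^4 + 2.57*q^3 + 1.63*q^2 + 1.61*q - 1.7
(3) = -4*k^4 + k^3 + 2*k^2 + 6*k - 8
(4) = 3*t^5 - 6*t^4 - 117*t^3/4 + 69*t^2/4 + 15*t
(5) = -0.0115*o^5 + 1.2533*o^4 - 20.398*o^3 + 9.372*o^2 - 0.6617*o + 11.2838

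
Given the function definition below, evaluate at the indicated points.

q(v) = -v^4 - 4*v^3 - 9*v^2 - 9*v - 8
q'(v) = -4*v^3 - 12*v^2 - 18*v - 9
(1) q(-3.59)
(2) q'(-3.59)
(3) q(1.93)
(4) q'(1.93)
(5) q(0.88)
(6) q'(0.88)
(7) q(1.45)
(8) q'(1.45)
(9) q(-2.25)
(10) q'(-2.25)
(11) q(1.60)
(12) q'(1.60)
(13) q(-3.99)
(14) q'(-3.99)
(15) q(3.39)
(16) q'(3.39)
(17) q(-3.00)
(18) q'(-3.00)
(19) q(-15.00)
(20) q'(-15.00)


(1) = -72.71
(2) = 86.04
(3) = -101.53
(4) = -117.20
(5) = -26.22
(6) = -36.86
(7) = -56.59
(8) = -72.52
(9) = -13.38
(10) = 16.31
(11) = -68.38
(12) = -84.90
(13) = -114.74
(14) = 125.86
(15) = -429.84
(16) = -363.76
(17) = -35.00
(18) = 45.00
(19) = -39023.00
(20) = 11061.00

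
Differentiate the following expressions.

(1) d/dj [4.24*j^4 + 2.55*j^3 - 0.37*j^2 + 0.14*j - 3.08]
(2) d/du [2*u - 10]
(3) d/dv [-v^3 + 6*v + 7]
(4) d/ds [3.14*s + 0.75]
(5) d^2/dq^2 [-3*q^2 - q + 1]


(1) = 16.96*j^3 + 7.65*j^2 - 0.74*j + 0.14
(2) = 2
(3) = 6 - 3*v^2
(4) = 3.14000000000000
(5) = -6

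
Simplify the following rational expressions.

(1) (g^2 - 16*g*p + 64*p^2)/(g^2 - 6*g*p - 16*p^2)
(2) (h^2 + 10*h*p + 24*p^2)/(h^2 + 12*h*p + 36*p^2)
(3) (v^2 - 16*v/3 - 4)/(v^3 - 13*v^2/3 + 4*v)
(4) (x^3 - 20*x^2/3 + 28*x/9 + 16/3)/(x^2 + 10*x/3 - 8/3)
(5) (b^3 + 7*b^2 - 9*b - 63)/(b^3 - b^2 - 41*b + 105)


(1) = (g - 8*p)/(g + 2*p)
(2) = (h + 4*p)/(h + 6*p)
(3) = (3*v^2 - 16*v - 12)/(3*v^3 - 13*v^2 + 12*v)
(4) = (9*x^3 - 60*x^2 + 28*x + 48)/(9*x^2 + 30*x - 24)
(5) = (b + 3)/(b - 5)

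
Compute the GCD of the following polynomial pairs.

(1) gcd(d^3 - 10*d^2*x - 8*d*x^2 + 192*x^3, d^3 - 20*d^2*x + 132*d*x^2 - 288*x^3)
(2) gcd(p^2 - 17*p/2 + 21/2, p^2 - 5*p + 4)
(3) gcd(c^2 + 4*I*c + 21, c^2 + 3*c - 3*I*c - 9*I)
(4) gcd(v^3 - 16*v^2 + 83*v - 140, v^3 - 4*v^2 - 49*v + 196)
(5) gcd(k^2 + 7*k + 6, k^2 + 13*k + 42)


(1) = d^2 - 14*d*x + 48*x^2
(2) = gcd((p - 7)*(p - 3/2), (p - 4)*(p - 1)) = 1
(3) = c - 3*I
(4) = v^2 - 11*v + 28
(5) = gcd((k + 1)*(k + 6), (k + 6)*(k + 7)) = k + 6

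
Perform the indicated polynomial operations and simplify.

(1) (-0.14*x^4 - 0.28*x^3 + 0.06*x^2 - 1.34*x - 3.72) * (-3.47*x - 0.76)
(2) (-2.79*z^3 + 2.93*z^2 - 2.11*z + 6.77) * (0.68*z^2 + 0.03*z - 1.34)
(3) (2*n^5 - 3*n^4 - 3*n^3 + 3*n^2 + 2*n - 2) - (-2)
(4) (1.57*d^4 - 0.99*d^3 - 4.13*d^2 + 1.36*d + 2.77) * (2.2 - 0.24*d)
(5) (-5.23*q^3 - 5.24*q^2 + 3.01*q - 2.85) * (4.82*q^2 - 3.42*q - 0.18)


(1) = 0.4858*x^5 + 1.078*x^4 + 0.0046*x^3 + 4.6042*x^2 + 13.9268*x + 2.8272
(2) = -1.8972*z^5 + 1.9087*z^4 + 2.3917*z^3 + 0.6141*z^2 + 3.0305*z - 9.0718
(3) = 2*n^5 - 3*n^4 - 3*n^3 + 3*n^2 + 2*n
(4) = -0.3768*d^5 + 3.6916*d^4 - 1.1868*d^3 - 9.4124*d^2 + 2.3272*d + 6.094
(5) = -25.2086*q^5 - 7.3702*q^4 + 33.3704*q^3 - 23.088*q^2 + 9.2052*q + 0.513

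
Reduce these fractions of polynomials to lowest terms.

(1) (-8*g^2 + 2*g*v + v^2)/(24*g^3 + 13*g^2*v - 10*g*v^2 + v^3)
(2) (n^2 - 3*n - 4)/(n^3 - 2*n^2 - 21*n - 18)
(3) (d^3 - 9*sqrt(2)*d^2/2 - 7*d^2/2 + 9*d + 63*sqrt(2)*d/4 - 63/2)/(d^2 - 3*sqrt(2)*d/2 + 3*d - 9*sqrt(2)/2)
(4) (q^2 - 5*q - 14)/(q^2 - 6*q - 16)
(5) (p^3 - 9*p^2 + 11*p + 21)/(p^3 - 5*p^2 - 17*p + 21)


(1) = (-8*g^2 + 2*g*v + v^2)/(24*g^3 + 13*g^2*v - 10*g*v^2 + v^3)
(2) = (n - 4)/(n^2 - 3*n - 18)
(3) = (8*d^2 + d*(-24*sqrt(2) - 28) + 84*sqrt(2))/(8*d + 24)
(4) = (q - 7)/(q - 8)
(5) = (p^2 - 2*p - 3)/(p^2 + 2*p - 3)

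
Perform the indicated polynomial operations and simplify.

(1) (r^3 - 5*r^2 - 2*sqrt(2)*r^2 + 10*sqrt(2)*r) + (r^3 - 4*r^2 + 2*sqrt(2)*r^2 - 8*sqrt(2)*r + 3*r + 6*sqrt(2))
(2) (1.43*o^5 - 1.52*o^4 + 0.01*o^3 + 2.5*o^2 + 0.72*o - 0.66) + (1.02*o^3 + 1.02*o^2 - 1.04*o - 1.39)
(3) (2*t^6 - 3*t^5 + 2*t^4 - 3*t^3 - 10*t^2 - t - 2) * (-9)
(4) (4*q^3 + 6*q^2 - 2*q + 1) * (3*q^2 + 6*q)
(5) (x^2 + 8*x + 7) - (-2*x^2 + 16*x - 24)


(1) = 2*r^3 - 9*r^2 + 2*sqrt(2)*r + 3*r + 6*sqrt(2)
(2) = 1.43*o^5 - 1.52*o^4 + 1.03*o^3 + 3.52*o^2 - 0.32*o - 2.05
(3) = -18*t^6 + 27*t^5 - 18*t^4 + 27*t^3 + 90*t^2 + 9*t + 18
(4) = 12*q^5 + 42*q^4 + 30*q^3 - 9*q^2 + 6*q
(5) = 3*x^2 - 8*x + 31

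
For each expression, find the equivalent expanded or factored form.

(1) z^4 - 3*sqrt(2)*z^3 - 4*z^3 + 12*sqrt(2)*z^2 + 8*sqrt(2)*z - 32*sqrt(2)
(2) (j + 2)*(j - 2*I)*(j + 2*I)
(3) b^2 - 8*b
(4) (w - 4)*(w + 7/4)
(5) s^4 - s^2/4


(1) = (z - 4)*(z - 2*sqrt(2))^2*(z + sqrt(2))
(2) = j^3 + 2*j^2 + 4*j + 8
(3) = b*(b - 8)
(4) = w^2 - 9*w/4 - 7
(5) = s^2*(s - 1/2)*(s + 1/2)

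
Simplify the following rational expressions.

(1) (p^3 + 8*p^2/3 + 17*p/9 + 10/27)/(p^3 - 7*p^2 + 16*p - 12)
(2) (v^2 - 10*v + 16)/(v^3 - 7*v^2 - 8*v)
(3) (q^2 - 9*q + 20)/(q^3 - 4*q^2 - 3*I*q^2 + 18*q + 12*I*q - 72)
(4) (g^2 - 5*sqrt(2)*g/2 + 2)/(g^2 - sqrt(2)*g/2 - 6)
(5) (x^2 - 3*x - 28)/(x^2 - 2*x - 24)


(1) = (27*p^3 + 72*p^2 + 51*p + 10)/(27*p^3 - 189*p^2 + 432*p - 324)
(2) = (v - 2)/(v^2 + v)
(3) = (q - 5)/(q^2 - 3*I*q + 18)
(4) = (4*g - 2*sqrt(2))/(4*g + 6*sqrt(2))
(5) = (x - 7)/(x - 6)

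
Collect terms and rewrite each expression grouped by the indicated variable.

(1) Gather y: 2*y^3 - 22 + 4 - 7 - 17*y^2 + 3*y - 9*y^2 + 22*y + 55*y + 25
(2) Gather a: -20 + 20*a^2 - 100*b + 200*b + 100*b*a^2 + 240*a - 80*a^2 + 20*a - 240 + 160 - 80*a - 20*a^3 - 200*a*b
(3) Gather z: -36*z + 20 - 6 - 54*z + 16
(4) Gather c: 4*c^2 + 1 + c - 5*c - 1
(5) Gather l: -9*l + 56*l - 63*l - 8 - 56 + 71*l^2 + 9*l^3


(1) = 2*y^3 - 26*y^2 + 80*y
(2) = -20*a^3 + a^2*(100*b - 60) + a*(180 - 200*b) + 100*b - 100
(3) = 30 - 90*z
(4) = 4*c^2 - 4*c
(5) = 9*l^3 + 71*l^2 - 16*l - 64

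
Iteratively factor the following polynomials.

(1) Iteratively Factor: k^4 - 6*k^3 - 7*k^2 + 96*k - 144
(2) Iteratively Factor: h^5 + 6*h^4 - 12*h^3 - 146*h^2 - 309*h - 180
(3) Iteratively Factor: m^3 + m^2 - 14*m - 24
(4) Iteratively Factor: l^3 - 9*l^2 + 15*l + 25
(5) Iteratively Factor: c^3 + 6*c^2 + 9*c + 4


(1) = (k - 3)*(k^3 - 3*k^2 - 16*k + 48) = (k - 3)*(k + 4)*(k^2 - 7*k + 12) = (k - 4)*(k - 3)*(k + 4)*(k - 3)
(2) = (h - 5)*(h^4 + 11*h^3 + 43*h^2 + 69*h + 36) = (h - 5)*(h + 3)*(h^3 + 8*h^2 + 19*h + 12) = (h - 5)*(h + 3)^2*(h^2 + 5*h + 4) = (h - 5)*(h + 3)^2*(h + 4)*(h + 1)
(3) = (m + 3)*(m^2 - 2*m - 8) = (m + 2)*(m + 3)*(m - 4)
(4) = (l - 5)*(l^2 - 4*l - 5) = (l - 5)*(l + 1)*(l - 5)
(5) = (c + 1)*(c^2 + 5*c + 4) = (c + 1)^2*(c + 4)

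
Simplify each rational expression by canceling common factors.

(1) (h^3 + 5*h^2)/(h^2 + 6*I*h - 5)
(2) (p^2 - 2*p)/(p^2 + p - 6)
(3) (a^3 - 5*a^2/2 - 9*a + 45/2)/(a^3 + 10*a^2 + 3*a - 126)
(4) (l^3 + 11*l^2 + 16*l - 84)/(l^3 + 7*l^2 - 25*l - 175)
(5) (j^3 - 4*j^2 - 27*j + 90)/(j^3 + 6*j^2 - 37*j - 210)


(1) = (h^3 + 5*h^2)/(h^2 + 6*I*h - 5)
(2) = p/(p + 3)
(3) = (2*a^2 + a - 15)/(2*a^2 + 26*a + 84)
(4) = (l^2 + 4*l - 12)/(l^2 - 25)
(5) = (j - 3)/(j + 7)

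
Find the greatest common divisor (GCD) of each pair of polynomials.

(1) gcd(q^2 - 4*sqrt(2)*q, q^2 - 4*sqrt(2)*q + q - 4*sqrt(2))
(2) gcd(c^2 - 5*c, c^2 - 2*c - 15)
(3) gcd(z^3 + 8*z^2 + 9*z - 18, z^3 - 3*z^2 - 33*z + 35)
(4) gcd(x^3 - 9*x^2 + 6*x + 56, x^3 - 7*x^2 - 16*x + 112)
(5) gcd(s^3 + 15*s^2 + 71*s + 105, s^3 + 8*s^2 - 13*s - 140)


(1) = gcd(q*(q - 4*sqrt(2)), (q + 1)*(q - 4*sqrt(2))) = q - 4*sqrt(2)
(2) = gcd(c*(c - 5), (c - 5)*(c + 3)) = c - 5
(3) = z - 1
(4) = gcd((x - 7)*(x - 4)*(x + 2), (x - 7)*(x - 4)*(x + 4)) = x^2 - 11*x + 28
(5) = s^2 + 12*s + 35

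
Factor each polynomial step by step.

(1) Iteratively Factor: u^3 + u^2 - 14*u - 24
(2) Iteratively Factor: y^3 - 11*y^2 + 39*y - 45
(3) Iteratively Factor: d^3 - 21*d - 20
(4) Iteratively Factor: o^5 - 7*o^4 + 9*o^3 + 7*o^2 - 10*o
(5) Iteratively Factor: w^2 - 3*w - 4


(1) = (u - 4)*(u^2 + 5*u + 6) = (u - 4)*(u + 3)*(u + 2)
(2) = (y - 5)*(y^2 - 6*y + 9) = (y - 5)*(y - 3)*(y - 3)
(3) = (d - 5)*(d^2 + 5*d + 4) = (d - 5)*(d + 1)*(d + 4)
(4) = (o - 5)*(o^4 - 2*o^3 - o^2 + 2*o) = o*(o - 5)*(o^3 - 2*o^2 - o + 2) = o*(o - 5)*(o - 1)*(o^2 - o - 2) = o*(o - 5)*(o - 1)*(o + 1)*(o - 2)
(5) = (w - 4)*(w + 1)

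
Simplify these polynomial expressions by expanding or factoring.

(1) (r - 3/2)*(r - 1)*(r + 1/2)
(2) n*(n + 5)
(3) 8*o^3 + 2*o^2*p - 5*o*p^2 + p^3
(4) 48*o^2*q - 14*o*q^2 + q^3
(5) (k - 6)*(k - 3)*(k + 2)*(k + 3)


(1) = r^3 - 2*r^2 + r/4 + 3/4
(2) = n^2 + 5*n
(3) = (-4*o + p)*(-2*o + p)*(o + p)
(4) = q*(-8*o + q)*(-6*o + q)
(5) = k^4 - 4*k^3 - 21*k^2 + 36*k + 108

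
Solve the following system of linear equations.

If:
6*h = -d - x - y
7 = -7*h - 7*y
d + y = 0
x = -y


Then:
d = 6/7
h = -1/7
x = 6/7
y = -6/7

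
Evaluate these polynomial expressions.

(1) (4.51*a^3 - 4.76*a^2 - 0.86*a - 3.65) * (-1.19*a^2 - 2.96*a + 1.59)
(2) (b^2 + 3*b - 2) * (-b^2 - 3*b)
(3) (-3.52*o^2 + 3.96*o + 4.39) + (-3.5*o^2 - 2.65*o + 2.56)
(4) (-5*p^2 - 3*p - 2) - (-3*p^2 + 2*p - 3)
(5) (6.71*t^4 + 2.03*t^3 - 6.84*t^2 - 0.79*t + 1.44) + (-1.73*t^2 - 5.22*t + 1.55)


(1) = -5.3669*a^5 - 7.6852*a^4 + 22.2839*a^3 - 0.6793*a^2 + 9.4366*a - 5.8035
(2) = -b^4 - 6*b^3 - 7*b^2 + 6*b
(3) = -7.02*o^2 + 1.31*o + 6.95
(4) = -2*p^2 - 5*p + 1
(5) = 6.71*t^4 + 2.03*t^3 - 8.57*t^2 - 6.01*t + 2.99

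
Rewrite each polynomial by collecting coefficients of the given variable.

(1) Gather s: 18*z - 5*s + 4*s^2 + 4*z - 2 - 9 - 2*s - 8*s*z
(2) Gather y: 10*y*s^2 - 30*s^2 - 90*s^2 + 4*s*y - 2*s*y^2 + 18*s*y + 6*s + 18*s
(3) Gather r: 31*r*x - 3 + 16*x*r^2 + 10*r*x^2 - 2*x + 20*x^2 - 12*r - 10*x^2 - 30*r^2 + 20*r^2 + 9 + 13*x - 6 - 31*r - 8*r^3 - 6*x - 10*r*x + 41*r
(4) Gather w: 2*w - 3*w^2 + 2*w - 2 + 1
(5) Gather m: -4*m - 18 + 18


(1) = 4*s^2 + s*(-8*z - 7) + 22*z - 11
(2) = -120*s^2 - 2*s*y^2 + 24*s + y*(10*s^2 + 22*s)
(3) = -8*r^3 + r^2*(16*x - 10) + r*(10*x^2 + 21*x - 2) + 10*x^2 + 5*x
(4) = -3*w^2 + 4*w - 1
(5) = -4*m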